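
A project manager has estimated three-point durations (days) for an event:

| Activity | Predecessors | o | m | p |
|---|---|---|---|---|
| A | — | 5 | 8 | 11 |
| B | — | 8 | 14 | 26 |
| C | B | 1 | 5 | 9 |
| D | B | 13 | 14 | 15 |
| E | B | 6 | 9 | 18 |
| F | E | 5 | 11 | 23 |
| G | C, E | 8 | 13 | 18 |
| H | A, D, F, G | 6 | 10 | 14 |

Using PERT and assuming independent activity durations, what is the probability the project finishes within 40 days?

te_A = (5 + 4·8 + 11)/6 = 48/6 = 8; σ²_A = ((11−5)/6)² = 1.000
te_B = (8 + 4·14 + 26)/6 = 90/6 = 15; σ²_B = ((26−8)/6)² = 9.000
te_C = (1 + 4·5 + 9)/6 = 30/6 = 5; σ²_C = ((9−1)/6)² = 1.778
te_D = (13 + 4·14 + 15)/6 = 84/6 = 14; σ²_D = ((15−13)/6)² = 0.111
te_E = (6 + 4·9 + 18)/6 = 60/6 = 10; σ²_E = ((18−6)/6)² = 4.000
te_F = (5 + 4·11 + 23)/6 = 72/6 = 12; σ²_F = ((23−5)/6)² = 9.000
te_G = (8 + 4·13 + 18)/6 = 78/6 = 13; σ²_G = ((18−8)/6)² = 2.778
te_H = (6 + 4·10 + 14)/6 = 60/6 = 10; σ²_H = ((14−6)/6)² = 1.778

Forward pass:
ES_A = 0; EF_A = 8
ES_B = 0; EF_B = 15
ES_C = 15; EF_C = 15+5 = 20
ES_D = 15; EF_D = 15+14 = 29
ES_E = 15; EF_E = 15+10 = 25
ES_F = 25; EF_F = 25+12 = 37
ES_G = max(EF_C=20, EF_E=25) = 25; EF_G = 25+13 = 38
ES_H = max(EF_A=8, EF_D=29, EF_F=37, EF_G=38) = 38; EF_H = 38+10 = 48
Expected project duration μ = 48 days. Critical path: B → E → G → H.

Variance along critical path = 9.000 + 4.000 + 2.778 + 1.778 = 17.556; σ = √17.556 = 4.190 days.
Z = (40 − 48) / 4.190 = -1.909
P(T ≤ 40) = Φ(-1.909) ≈ 0.028

0.028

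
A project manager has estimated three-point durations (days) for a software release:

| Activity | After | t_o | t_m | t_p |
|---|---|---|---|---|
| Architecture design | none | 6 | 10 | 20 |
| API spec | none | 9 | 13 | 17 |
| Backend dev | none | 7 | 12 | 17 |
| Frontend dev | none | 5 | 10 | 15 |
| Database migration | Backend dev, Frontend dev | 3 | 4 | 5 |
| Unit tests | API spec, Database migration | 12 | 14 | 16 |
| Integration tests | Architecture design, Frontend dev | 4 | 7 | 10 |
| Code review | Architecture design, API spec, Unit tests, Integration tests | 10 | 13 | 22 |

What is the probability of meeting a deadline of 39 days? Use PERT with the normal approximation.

te_Architecture design = (6 + 4·10 + 20)/6 = 66/6 = 11; σ²_Architecture design = ((20−6)/6)² = 5.444
te_API spec = (9 + 4·13 + 17)/6 = 78/6 = 13; σ²_API spec = ((17−9)/6)² = 1.778
te_Backend dev = (7 + 4·12 + 17)/6 = 72/6 = 12; σ²_Backend dev = ((17−7)/6)² = 2.778
te_Frontend dev = (5 + 4·10 + 15)/6 = 60/6 = 10; σ²_Frontend dev = ((15−5)/6)² = 2.778
te_Database migration = (3 + 4·4 + 5)/6 = 24/6 = 4; σ²_Database migration = ((5−3)/6)² = 0.111
te_Unit tests = (12 + 4·14 + 16)/6 = 84/6 = 14; σ²_Unit tests = ((16−12)/6)² = 0.444
te_Integration tests = (4 + 4·7 + 10)/6 = 42/6 = 7; σ²_Integration tests = ((10−4)/6)² = 1.000
te_Code review = (10 + 4·13 + 22)/6 = 84/6 = 14; σ²_Code review = ((22−10)/6)² = 4.000

Forward pass:
ES_Architecture design = 0; EF_Architecture design = 11
ES_API spec = 0; EF_API spec = 13
ES_Backend dev = 0; EF_Backend dev = 12
ES_Frontend dev = 0; EF_Frontend dev = 10
ES_Database migration = max(EF_Backend dev=12, EF_Frontend dev=10) = 12; EF_Database migration = 12+4 = 16
ES_Unit tests = max(EF_API spec=13, EF_Database migration=16) = 16; EF_Unit tests = 16+14 = 30
ES_Integration tests = max(EF_Architecture design=11, EF_Frontend dev=10) = 11; EF_Integration tests = 11+7 = 18
ES_Code review = max(EF_Architecture design=11, EF_API spec=13, EF_Unit tests=30, EF_Integration tests=18) = 30; EF_Code review = 30+14 = 44
Expected project duration μ = 44 days. Critical path: Backend dev → Database migration → Unit tests → Code review.

Variance along critical path = 2.778 + 0.111 + 0.444 + 4.000 = 7.333; σ = √7.333 = 2.708 days.
Z = (39 − 44) / 2.708 = -1.846
P(T ≤ 39) = Φ(-1.846) ≈ 0.032

0.032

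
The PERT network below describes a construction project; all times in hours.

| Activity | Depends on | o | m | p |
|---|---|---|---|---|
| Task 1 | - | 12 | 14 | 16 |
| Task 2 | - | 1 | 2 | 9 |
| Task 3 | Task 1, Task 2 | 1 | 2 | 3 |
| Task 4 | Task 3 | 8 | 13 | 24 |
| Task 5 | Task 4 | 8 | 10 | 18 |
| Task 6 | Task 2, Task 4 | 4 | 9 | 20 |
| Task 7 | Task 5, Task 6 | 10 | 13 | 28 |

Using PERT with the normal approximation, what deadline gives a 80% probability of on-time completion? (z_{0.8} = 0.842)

59.7 hours

te_Task 1 = (12 + 4·14 + 16)/6 = 84/6 = 14; σ²_Task 1 = ((16−12)/6)² = 0.444
te_Task 2 = (1 + 4·2 + 9)/6 = 18/6 = 3; σ²_Task 2 = ((9−1)/6)² = 1.778
te_Task 3 = (1 + 4·2 + 3)/6 = 12/6 = 2; σ²_Task 3 = ((3−1)/6)² = 0.111
te_Task 4 = (8 + 4·13 + 24)/6 = 84/6 = 14; σ²_Task 4 = ((24−8)/6)² = 7.111
te_Task 5 = (8 + 4·10 + 18)/6 = 66/6 = 11; σ²_Task 5 = ((18−8)/6)² = 2.778
te_Task 6 = (4 + 4·9 + 20)/6 = 60/6 = 10; σ²_Task 6 = ((20−4)/6)² = 7.111
te_Task 7 = (10 + 4·13 + 28)/6 = 90/6 = 15; σ²_Task 7 = ((28−10)/6)² = 9.000

Forward pass:
ES_Task 1 = 0; EF_Task 1 = 14
ES_Task 2 = 0; EF_Task 2 = 3
ES_Task 3 = max(EF_Task 1=14, EF_Task 2=3) = 14; EF_Task 3 = 14+2 = 16
ES_Task 4 = 16; EF_Task 4 = 16+14 = 30
ES_Task 5 = 30; EF_Task 5 = 30+11 = 41
ES_Task 6 = max(EF_Task 2=3, EF_Task 4=30) = 30; EF_Task 6 = 30+10 = 40
ES_Task 7 = max(EF_Task 5=41, EF_Task 6=40) = 41; EF_Task 7 = 41+15 = 56
Expected project duration μ = 56 hours. Critical path: Task 1 → Task 3 → Task 4 → Task 5 → Task 7.

Variance along critical path = 0.444 + 0.111 + 7.111 + 2.778 + 9.000 = 19.444; σ = 4.410 hours.
D = μ + z·σ = 56 + 0.842·4.410 = 59.7 hours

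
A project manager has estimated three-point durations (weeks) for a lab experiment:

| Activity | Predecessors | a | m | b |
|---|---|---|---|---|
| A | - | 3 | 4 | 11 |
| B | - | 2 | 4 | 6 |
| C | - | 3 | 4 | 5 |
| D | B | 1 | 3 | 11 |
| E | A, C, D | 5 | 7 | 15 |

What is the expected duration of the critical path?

te_A = (3 + 4·4 + 11)/6 = 30/6 = 5
te_B = (2 + 4·4 + 6)/6 = 24/6 = 4
te_C = (3 + 4·4 + 5)/6 = 24/6 = 4
te_D = (1 + 4·3 + 11)/6 = 24/6 = 4
te_E = (5 + 4·7 + 15)/6 = 48/6 = 8

Forward pass:
ES_A = 0; EF_A = 5
ES_B = 0; EF_B = 4
ES_C = 0; EF_C = 4
ES_D = 4; EF_D = 4+4 = 8
ES_E = max(EF_A=5, EF_C=4, EF_D=8) = 8; EF_E = 8+8 = 16
Expected project duration μ = 16 weeks. Critical path: B → D → E.

16 weeks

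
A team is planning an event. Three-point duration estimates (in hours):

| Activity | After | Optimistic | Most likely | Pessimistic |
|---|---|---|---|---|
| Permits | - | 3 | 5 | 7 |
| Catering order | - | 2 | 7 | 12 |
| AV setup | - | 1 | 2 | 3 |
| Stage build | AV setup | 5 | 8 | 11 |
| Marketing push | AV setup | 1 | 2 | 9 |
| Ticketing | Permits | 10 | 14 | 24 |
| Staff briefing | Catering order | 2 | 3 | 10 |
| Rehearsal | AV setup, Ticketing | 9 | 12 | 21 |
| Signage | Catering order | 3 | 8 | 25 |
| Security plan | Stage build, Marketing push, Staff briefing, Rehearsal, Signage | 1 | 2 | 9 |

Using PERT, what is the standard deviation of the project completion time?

te_Permits = (3 + 4·5 + 7)/6 = 30/6 = 5; σ²_Permits = ((7−3)/6)² = 0.444
te_Catering order = (2 + 4·7 + 12)/6 = 42/6 = 7; σ²_Catering order = ((12−2)/6)² = 2.778
te_AV setup = (1 + 4·2 + 3)/6 = 12/6 = 2; σ²_AV setup = ((3−1)/6)² = 0.111
te_Stage build = (5 + 4·8 + 11)/6 = 48/6 = 8; σ²_Stage build = ((11−5)/6)² = 1.000
te_Marketing push = (1 + 4·2 + 9)/6 = 18/6 = 3; σ²_Marketing push = ((9−1)/6)² = 1.778
te_Ticketing = (10 + 4·14 + 24)/6 = 90/6 = 15; σ²_Ticketing = ((24−10)/6)² = 5.444
te_Staff briefing = (2 + 4·3 + 10)/6 = 24/6 = 4; σ²_Staff briefing = ((10−2)/6)² = 1.778
te_Rehearsal = (9 + 4·12 + 21)/6 = 78/6 = 13; σ²_Rehearsal = ((21−9)/6)² = 4.000
te_Signage = (3 + 4·8 + 25)/6 = 60/6 = 10; σ²_Signage = ((25−3)/6)² = 13.444
te_Security plan = (1 + 4·2 + 9)/6 = 18/6 = 3; σ²_Security plan = ((9−1)/6)² = 1.778

Forward pass:
ES_Permits = 0; EF_Permits = 5
ES_Catering order = 0; EF_Catering order = 7
ES_AV setup = 0; EF_AV setup = 2
ES_Stage build = 2; EF_Stage build = 2+8 = 10
ES_Marketing push = 2; EF_Marketing push = 2+3 = 5
ES_Ticketing = 5; EF_Ticketing = 5+15 = 20
ES_Staff briefing = 7; EF_Staff briefing = 7+4 = 11
ES_Rehearsal = max(EF_AV setup=2, EF_Ticketing=20) = 20; EF_Rehearsal = 20+13 = 33
ES_Signage = 7; EF_Signage = 7+10 = 17
ES_Security plan = max(EF_Stage build=10, EF_Marketing push=5, EF_Staff briefing=11, EF_Rehearsal=33, EF_Signage=17) = 33; EF_Security plan = 33+3 = 36
Expected project duration μ = 36 hours. Critical path: Permits → Ticketing → Rehearsal → Security plan.

Variance along critical path = 0.444 + 5.444 + 4.000 + 1.778 = 11.667
σ = √11.667 = 3.416 hours

3.42 hours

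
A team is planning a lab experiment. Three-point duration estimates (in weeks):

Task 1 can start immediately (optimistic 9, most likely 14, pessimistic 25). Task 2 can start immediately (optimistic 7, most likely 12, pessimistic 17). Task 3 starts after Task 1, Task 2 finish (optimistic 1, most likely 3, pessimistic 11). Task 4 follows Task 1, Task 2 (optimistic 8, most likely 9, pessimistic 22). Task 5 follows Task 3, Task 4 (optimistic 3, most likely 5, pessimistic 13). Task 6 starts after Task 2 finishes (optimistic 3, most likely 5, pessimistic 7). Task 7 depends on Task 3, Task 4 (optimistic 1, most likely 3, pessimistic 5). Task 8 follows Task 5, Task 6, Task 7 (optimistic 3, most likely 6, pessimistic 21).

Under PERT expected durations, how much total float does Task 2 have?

3 weeks

te_Task 1 = (9 + 4·14 + 25)/6 = 90/6 = 15
te_Task 2 = (7 + 4·12 + 17)/6 = 72/6 = 12
te_Task 3 = (1 + 4·3 + 11)/6 = 24/6 = 4
te_Task 4 = (8 + 4·9 + 22)/6 = 66/6 = 11
te_Task 5 = (3 + 4·5 + 13)/6 = 36/6 = 6
te_Task 6 = (3 + 4·5 + 7)/6 = 30/6 = 5
te_Task 7 = (1 + 4·3 + 5)/6 = 18/6 = 3
te_Task 8 = (3 + 4·6 + 21)/6 = 48/6 = 8

Forward pass:
ES_Task 1 = 0; EF_Task 1 = 15
ES_Task 2 = 0; EF_Task 2 = 12
ES_Task 3 = max(EF_Task 1=15, EF_Task 2=12) = 15; EF_Task 3 = 15+4 = 19
ES_Task 4 = max(EF_Task 1=15, EF_Task 2=12) = 15; EF_Task 4 = 15+11 = 26
ES_Task 5 = max(EF_Task 3=19, EF_Task 4=26) = 26; EF_Task 5 = 26+6 = 32
ES_Task 6 = 12; EF_Task 6 = 12+5 = 17
ES_Task 7 = max(EF_Task 3=19, EF_Task 4=26) = 26; EF_Task 7 = 26+3 = 29
ES_Task 8 = max(EF_Task 5=32, EF_Task 6=17, EF_Task 7=29) = 32; EF_Task 8 = 32+8 = 40
Expected project duration μ = 40 weeks. Critical path: Task 1 → Task 4 → Task 5 → Task 8.

Backward pass:
LF_Task 8 = 40; LS_Task 8 = 40−8 = 32
LF_Task 7 = LS_Task 8 = 32; LS_Task 7 = 32−3 = 29
LF_Task 6 = LS_Task 8 = 32; LS_Task 6 = 32−5 = 27
LF_Task 5 = LS_Task 8 = 32; LS_Task 5 = 32−6 = 26
LF_Task 4 = min(LS_Task 5=26, LS_Task 7=29) = 26; LS_Task 4 = 26−11 = 15
LF_Task 3 = min(LS_Task 5=26, LS_Task 7=29) = 26; LS_Task 3 = 26−4 = 22
LF_Task 2 = min(LS_Task 3=22, LS_Task 4=15, LS_Task 6=27) = 15; LS_Task 2 = 15−12 = 3
LF_Task 1 = min(LS_Task 3=22, LS_Task 4=15) = 15; LS_Task 1 = 15−15 = 0
Slack_Task 2 = LS_Task 2 − ES_Task 2 = 3 − 0 = 3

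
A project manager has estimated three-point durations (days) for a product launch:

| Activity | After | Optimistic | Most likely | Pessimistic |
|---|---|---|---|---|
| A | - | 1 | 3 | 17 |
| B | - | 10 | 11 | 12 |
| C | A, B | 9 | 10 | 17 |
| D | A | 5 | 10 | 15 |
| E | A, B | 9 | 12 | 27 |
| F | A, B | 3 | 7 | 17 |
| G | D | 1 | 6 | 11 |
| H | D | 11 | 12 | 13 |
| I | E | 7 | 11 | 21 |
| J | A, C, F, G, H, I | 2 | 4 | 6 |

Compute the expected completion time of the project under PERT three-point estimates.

te_A = (1 + 4·3 + 17)/6 = 30/6 = 5
te_B = (10 + 4·11 + 12)/6 = 66/6 = 11
te_C = (9 + 4·10 + 17)/6 = 66/6 = 11
te_D = (5 + 4·10 + 15)/6 = 60/6 = 10
te_E = (9 + 4·12 + 27)/6 = 84/6 = 14
te_F = (3 + 4·7 + 17)/6 = 48/6 = 8
te_G = (1 + 4·6 + 11)/6 = 36/6 = 6
te_H = (11 + 4·12 + 13)/6 = 72/6 = 12
te_I = (7 + 4·11 + 21)/6 = 72/6 = 12
te_J = (2 + 4·4 + 6)/6 = 24/6 = 4

Forward pass:
ES_A = 0; EF_A = 5
ES_B = 0; EF_B = 11
ES_C = max(EF_A=5, EF_B=11) = 11; EF_C = 11+11 = 22
ES_D = 5; EF_D = 5+10 = 15
ES_E = max(EF_A=5, EF_B=11) = 11; EF_E = 11+14 = 25
ES_F = max(EF_A=5, EF_B=11) = 11; EF_F = 11+8 = 19
ES_G = 15; EF_G = 15+6 = 21
ES_H = 15; EF_H = 15+12 = 27
ES_I = 25; EF_I = 25+12 = 37
ES_J = max(EF_A=5, EF_C=22, EF_F=19, EF_G=21, EF_H=27, EF_I=37) = 37; EF_J = 37+4 = 41
Expected project duration μ = 41 days. Critical path: B → E → I → J.

41 days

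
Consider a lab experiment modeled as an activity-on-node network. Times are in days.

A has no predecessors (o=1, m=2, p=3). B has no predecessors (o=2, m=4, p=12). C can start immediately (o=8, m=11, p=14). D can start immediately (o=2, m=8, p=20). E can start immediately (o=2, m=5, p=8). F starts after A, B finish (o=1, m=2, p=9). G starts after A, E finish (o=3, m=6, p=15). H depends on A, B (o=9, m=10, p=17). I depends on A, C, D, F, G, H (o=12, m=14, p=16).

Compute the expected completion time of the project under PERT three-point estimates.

30 days

te_A = (1 + 4·2 + 3)/6 = 12/6 = 2
te_B = (2 + 4·4 + 12)/6 = 30/6 = 5
te_C = (8 + 4·11 + 14)/6 = 66/6 = 11
te_D = (2 + 4·8 + 20)/6 = 54/6 = 9
te_E = (2 + 4·5 + 8)/6 = 30/6 = 5
te_F = (1 + 4·2 + 9)/6 = 18/6 = 3
te_G = (3 + 4·6 + 15)/6 = 42/6 = 7
te_H = (9 + 4·10 + 17)/6 = 66/6 = 11
te_I = (12 + 4·14 + 16)/6 = 84/6 = 14

Forward pass:
ES_A = 0; EF_A = 2
ES_B = 0; EF_B = 5
ES_C = 0; EF_C = 11
ES_D = 0; EF_D = 9
ES_E = 0; EF_E = 5
ES_F = max(EF_A=2, EF_B=5) = 5; EF_F = 5+3 = 8
ES_G = max(EF_A=2, EF_E=5) = 5; EF_G = 5+7 = 12
ES_H = max(EF_A=2, EF_B=5) = 5; EF_H = 5+11 = 16
ES_I = max(EF_A=2, EF_C=11, EF_D=9, EF_F=8, EF_G=12, EF_H=16) = 16; EF_I = 16+14 = 30
Expected project duration μ = 30 days. Critical path: B → H → I.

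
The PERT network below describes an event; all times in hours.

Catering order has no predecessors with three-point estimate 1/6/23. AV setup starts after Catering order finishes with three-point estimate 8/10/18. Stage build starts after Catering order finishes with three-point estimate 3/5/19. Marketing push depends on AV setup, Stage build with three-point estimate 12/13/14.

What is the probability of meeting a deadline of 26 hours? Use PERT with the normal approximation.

te_Catering order = (1 + 4·6 + 23)/6 = 48/6 = 8; σ²_Catering order = ((23−1)/6)² = 13.444
te_AV setup = (8 + 4·10 + 18)/6 = 66/6 = 11; σ²_AV setup = ((18−8)/6)² = 2.778
te_Stage build = (3 + 4·5 + 19)/6 = 42/6 = 7; σ²_Stage build = ((19−3)/6)² = 7.111
te_Marketing push = (12 + 4·13 + 14)/6 = 78/6 = 13; σ²_Marketing push = ((14−12)/6)² = 0.111

Forward pass:
ES_Catering order = 0; EF_Catering order = 8
ES_AV setup = 8; EF_AV setup = 8+11 = 19
ES_Stage build = 8; EF_Stage build = 8+7 = 15
ES_Marketing push = max(EF_AV setup=19, EF_Stage build=15) = 19; EF_Marketing push = 19+13 = 32
Expected project duration μ = 32 hours. Critical path: Catering order → AV setup → Marketing push.

Variance along critical path = 13.444 + 2.778 + 0.111 = 16.333; σ = √16.333 = 4.041 hours.
Z = (26 − 32) / 4.041 = -1.485
P(T ≤ 26) = Φ(-1.485) ≈ 0.069

0.069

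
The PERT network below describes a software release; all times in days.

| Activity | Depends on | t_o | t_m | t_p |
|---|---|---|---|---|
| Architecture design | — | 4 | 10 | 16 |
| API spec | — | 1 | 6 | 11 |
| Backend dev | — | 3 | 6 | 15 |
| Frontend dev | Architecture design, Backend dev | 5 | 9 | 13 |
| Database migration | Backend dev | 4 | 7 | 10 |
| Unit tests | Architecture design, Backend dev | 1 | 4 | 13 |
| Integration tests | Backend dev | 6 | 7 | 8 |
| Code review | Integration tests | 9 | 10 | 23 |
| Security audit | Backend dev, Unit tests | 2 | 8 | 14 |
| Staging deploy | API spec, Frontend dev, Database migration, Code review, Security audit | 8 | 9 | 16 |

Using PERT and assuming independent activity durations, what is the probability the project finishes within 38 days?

te_Architecture design = (4 + 4·10 + 16)/6 = 60/6 = 10; σ²_Architecture design = ((16−4)/6)² = 4.000
te_API spec = (1 + 4·6 + 11)/6 = 36/6 = 6; σ²_API spec = ((11−1)/6)² = 2.778
te_Backend dev = (3 + 4·6 + 15)/6 = 42/6 = 7; σ²_Backend dev = ((15−3)/6)² = 4.000
te_Frontend dev = (5 + 4·9 + 13)/6 = 54/6 = 9; σ²_Frontend dev = ((13−5)/6)² = 1.778
te_Database migration = (4 + 4·7 + 10)/6 = 42/6 = 7; σ²_Database migration = ((10−4)/6)² = 1.000
te_Unit tests = (1 + 4·4 + 13)/6 = 30/6 = 5; σ²_Unit tests = ((13−1)/6)² = 4.000
te_Integration tests = (6 + 4·7 + 8)/6 = 42/6 = 7; σ²_Integration tests = ((8−6)/6)² = 0.111
te_Code review = (9 + 4·10 + 23)/6 = 72/6 = 12; σ²_Code review = ((23−9)/6)² = 5.444
te_Security audit = (2 + 4·8 + 14)/6 = 48/6 = 8; σ²_Security audit = ((14−2)/6)² = 4.000
te_Staging deploy = (8 + 4·9 + 16)/6 = 60/6 = 10; σ²_Staging deploy = ((16−8)/6)² = 1.778

Forward pass:
ES_Architecture design = 0; EF_Architecture design = 10
ES_API spec = 0; EF_API spec = 6
ES_Backend dev = 0; EF_Backend dev = 7
ES_Frontend dev = max(EF_Architecture design=10, EF_Backend dev=7) = 10; EF_Frontend dev = 10+9 = 19
ES_Database migration = 7; EF_Database migration = 7+7 = 14
ES_Unit tests = max(EF_Architecture design=10, EF_Backend dev=7) = 10; EF_Unit tests = 10+5 = 15
ES_Integration tests = 7; EF_Integration tests = 7+7 = 14
ES_Code review = 14; EF_Code review = 14+12 = 26
ES_Security audit = max(EF_Backend dev=7, EF_Unit tests=15) = 15; EF_Security audit = 15+8 = 23
ES_Staging deploy = max(EF_API spec=6, EF_Frontend dev=19, EF_Database migration=14, EF_Code review=26, EF_Security audit=23) = 26; EF_Staging deploy = 26+10 = 36
Expected project duration μ = 36 days. Critical path: Backend dev → Integration tests → Code review → Staging deploy.

Variance along critical path = 4.000 + 0.111 + 5.444 + 1.778 = 11.333; σ = √11.333 = 3.367 days.
Z = (38 − 36) / 3.367 = 0.594
P(T ≤ 38) = Φ(0.594) ≈ 0.724

0.724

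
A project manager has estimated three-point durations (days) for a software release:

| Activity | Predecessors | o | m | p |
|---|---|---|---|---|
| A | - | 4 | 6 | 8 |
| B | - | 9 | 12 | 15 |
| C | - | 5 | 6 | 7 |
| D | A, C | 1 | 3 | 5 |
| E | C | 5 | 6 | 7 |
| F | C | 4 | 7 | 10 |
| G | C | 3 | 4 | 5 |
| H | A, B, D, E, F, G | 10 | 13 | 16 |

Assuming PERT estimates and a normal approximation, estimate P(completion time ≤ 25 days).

te_A = (4 + 4·6 + 8)/6 = 36/6 = 6; σ²_A = ((8−4)/6)² = 0.444
te_B = (9 + 4·12 + 15)/6 = 72/6 = 12; σ²_B = ((15−9)/6)² = 1.000
te_C = (5 + 4·6 + 7)/6 = 36/6 = 6; σ²_C = ((7−5)/6)² = 0.111
te_D = (1 + 4·3 + 5)/6 = 18/6 = 3; σ²_D = ((5−1)/6)² = 0.444
te_E = (5 + 4·6 + 7)/6 = 36/6 = 6; σ²_E = ((7−5)/6)² = 0.111
te_F = (4 + 4·7 + 10)/6 = 42/6 = 7; σ²_F = ((10−4)/6)² = 1.000
te_G = (3 + 4·4 + 5)/6 = 24/6 = 4; σ²_G = ((5−3)/6)² = 0.111
te_H = (10 + 4·13 + 16)/6 = 78/6 = 13; σ²_H = ((16−10)/6)² = 1.000

Forward pass:
ES_A = 0; EF_A = 6
ES_B = 0; EF_B = 12
ES_C = 0; EF_C = 6
ES_D = max(EF_A=6, EF_C=6) = 6; EF_D = 6+3 = 9
ES_E = 6; EF_E = 6+6 = 12
ES_F = 6; EF_F = 6+7 = 13
ES_G = 6; EF_G = 6+4 = 10
ES_H = max(EF_A=6, EF_B=12, EF_D=9, EF_E=12, EF_F=13, EF_G=10) = 13; EF_H = 13+13 = 26
Expected project duration μ = 26 days. Critical path: C → F → H.

Variance along critical path = 0.111 + 1.000 + 1.000 = 2.111; σ = √2.111 = 1.453 days.
Z = (25 − 26) / 1.453 = -0.688
P(T ≤ 25) = Φ(-0.688) ≈ 0.246

0.246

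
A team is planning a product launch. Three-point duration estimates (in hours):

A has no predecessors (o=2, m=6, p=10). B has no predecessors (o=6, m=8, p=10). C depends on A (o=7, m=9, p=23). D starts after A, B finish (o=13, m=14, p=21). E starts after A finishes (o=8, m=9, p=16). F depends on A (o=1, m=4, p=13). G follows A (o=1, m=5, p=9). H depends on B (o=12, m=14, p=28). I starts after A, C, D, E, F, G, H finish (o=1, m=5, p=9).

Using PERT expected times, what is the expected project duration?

29 hours

te_A = (2 + 4·6 + 10)/6 = 36/6 = 6
te_B = (6 + 4·8 + 10)/6 = 48/6 = 8
te_C = (7 + 4·9 + 23)/6 = 66/6 = 11
te_D = (13 + 4·14 + 21)/6 = 90/6 = 15
te_E = (8 + 4·9 + 16)/6 = 60/6 = 10
te_F = (1 + 4·4 + 13)/6 = 30/6 = 5
te_G = (1 + 4·5 + 9)/6 = 30/6 = 5
te_H = (12 + 4·14 + 28)/6 = 96/6 = 16
te_I = (1 + 4·5 + 9)/6 = 30/6 = 5

Forward pass:
ES_A = 0; EF_A = 6
ES_B = 0; EF_B = 8
ES_C = 6; EF_C = 6+11 = 17
ES_D = max(EF_A=6, EF_B=8) = 8; EF_D = 8+15 = 23
ES_E = 6; EF_E = 6+10 = 16
ES_F = 6; EF_F = 6+5 = 11
ES_G = 6; EF_G = 6+5 = 11
ES_H = 8; EF_H = 8+16 = 24
ES_I = max(EF_A=6, EF_C=17, EF_D=23, EF_E=16, EF_F=11, EF_G=11, EF_H=24) = 24; EF_I = 24+5 = 29
Expected project duration μ = 29 hours. Critical path: B → H → I.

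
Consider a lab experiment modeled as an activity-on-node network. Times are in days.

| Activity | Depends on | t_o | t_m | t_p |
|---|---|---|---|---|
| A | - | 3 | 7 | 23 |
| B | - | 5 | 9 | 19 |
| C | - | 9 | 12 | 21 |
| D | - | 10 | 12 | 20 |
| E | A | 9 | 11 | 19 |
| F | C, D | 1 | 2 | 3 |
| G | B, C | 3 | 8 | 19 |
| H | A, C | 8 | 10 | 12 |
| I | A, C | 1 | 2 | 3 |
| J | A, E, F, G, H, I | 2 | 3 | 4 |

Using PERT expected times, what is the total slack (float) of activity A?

te_A = (3 + 4·7 + 23)/6 = 54/6 = 9
te_B = (5 + 4·9 + 19)/6 = 60/6 = 10
te_C = (9 + 4·12 + 21)/6 = 78/6 = 13
te_D = (10 + 4·12 + 20)/6 = 78/6 = 13
te_E = (9 + 4·11 + 19)/6 = 72/6 = 12
te_F = (1 + 4·2 + 3)/6 = 12/6 = 2
te_G = (3 + 4·8 + 19)/6 = 54/6 = 9
te_H = (8 + 4·10 + 12)/6 = 60/6 = 10
te_I = (1 + 4·2 + 3)/6 = 12/6 = 2
te_J = (2 + 4·3 + 4)/6 = 18/6 = 3

Forward pass:
ES_A = 0; EF_A = 9
ES_B = 0; EF_B = 10
ES_C = 0; EF_C = 13
ES_D = 0; EF_D = 13
ES_E = 9; EF_E = 9+12 = 21
ES_F = max(EF_C=13, EF_D=13) = 13; EF_F = 13+2 = 15
ES_G = max(EF_B=10, EF_C=13) = 13; EF_G = 13+9 = 22
ES_H = max(EF_A=9, EF_C=13) = 13; EF_H = 13+10 = 23
ES_I = max(EF_A=9, EF_C=13) = 13; EF_I = 13+2 = 15
ES_J = max(EF_A=9, EF_E=21, EF_F=15, EF_G=22, EF_H=23, EF_I=15) = 23; EF_J = 23+3 = 26
Expected project duration μ = 26 days. Critical path: C → H → J.

Backward pass:
LF_J = 26; LS_J = 26−3 = 23
LF_I = LS_J = 23; LS_I = 23−2 = 21
LF_H = LS_J = 23; LS_H = 23−10 = 13
LF_G = LS_J = 23; LS_G = 23−9 = 14
LF_F = LS_J = 23; LS_F = 23−2 = 21
LF_E = LS_J = 23; LS_E = 23−12 = 11
LF_D = LS_F = 21; LS_D = 21−13 = 8
LF_C = min(LS_F=21, LS_G=14, LS_H=13, LS_I=21) = 13; LS_C = 13−13 = 0
LF_B = LS_G = 14; LS_B = 14−10 = 4
LF_A = min(LS_E=11, LS_H=13, LS_I=21, LS_J=23) = 11; LS_A = 11−9 = 2
Slack_A = LS_A − ES_A = 2 − 0 = 2

2 days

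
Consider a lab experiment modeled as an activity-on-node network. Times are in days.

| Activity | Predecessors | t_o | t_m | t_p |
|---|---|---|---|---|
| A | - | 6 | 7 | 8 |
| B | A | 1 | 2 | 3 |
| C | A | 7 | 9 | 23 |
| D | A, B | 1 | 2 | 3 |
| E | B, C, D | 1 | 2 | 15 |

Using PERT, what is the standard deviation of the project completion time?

te_A = (6 + 4·7 + 8)/6 = 42/6 = 7; σ²_A = ((8−6)/6)² = 0.111
te_B = (1 + 4·2 + 3)/6 = 12/6 = 2; σ²_B = ((3−1)/6)² = 0.111
te_C = (7 + 4·9 + 23)/6 = 66/6 = 11; σ²_C = ((23−7)/6)² = 7.111
te_D = (1 + 4·2 + 3)/6 = 12/6 = 2; σ²_D = ((3−1)/6)² = 0.111
te_E = (1 + 4·2 + 15)/6 = 24/6 = 4; σ²_E = ((15−1)/6)² = 5.444

Forward pass:
ES_A = 0; EF_A = 7
ES_B = 7; EF_B = 7+2 = 9
ES_C = 7; EF_C = 7+11 = 18
ES_D = max(EF_A=7, EF_B=9) = 9; EF_D = 9+2 = 11
ES_E = max(EF_B=9, EF_C=18, EF_D=11) = 18; EF_E = 18+4 = 22
Expected project duration μ = 22 days. Critical path: A → C → E.

Variance along critical path = 0.111 + 7.111 + 5.444 = 12.667
σ = √12.667 = 3.559 days

3.56 days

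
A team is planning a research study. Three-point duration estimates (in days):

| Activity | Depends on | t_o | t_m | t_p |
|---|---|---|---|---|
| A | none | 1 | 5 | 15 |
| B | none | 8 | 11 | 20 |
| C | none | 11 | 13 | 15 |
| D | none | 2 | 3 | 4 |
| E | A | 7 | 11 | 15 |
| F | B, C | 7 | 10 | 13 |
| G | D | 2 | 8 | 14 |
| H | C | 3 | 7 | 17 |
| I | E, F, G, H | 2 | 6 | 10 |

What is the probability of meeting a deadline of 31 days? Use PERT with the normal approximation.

0.867

te_A = (1 + 4·5 + 15)/6 = 36/6 = 6; σ²_A = ((15−1)/6)² = 5.444
te_B = (8 + 4·11 + 20)/6 = 72/6 = 12; σ²_B = ((20−8)/6)² = 4.000
te_C = (11 + 4·13 + 15)/6 = 78/6 = 13; σ²_C = ((15−11)/6)² = 0.444
te_D = (2 + 4·3 + 4)/6 = 18/6 = 3; σ²_D = ((4−2)/6)² = 0.111
te_E = (7 + 4·11 + 15)/6 = 66/6 = 11; σ²_E = ((15−7)/6)² = 1.778
te_F = (7 + 4·10 + 13)/6 = 60/6 = 10; σ²_F = ((13−7)/6)² = 1.000
te_G = (2 + 4·8 + 14)/6 = 48/6 = 8; σ²_G = ((14−2)/6)² = 4.000
te_H = (3 + 4·7 + 17)/6 = 48/6 = 8; σ²_H = ((17−3)/6)² = 5.444
te_I = (2 + 4·6 + 10)/6 = 36/6 = 6; σ²_I = ((10−2)/6)² = 1.778

Forward pass:
ES_A = 0; EF_A = 6
ES_B = 0; EF_B = 12
ES_C = 0; EF_C = 13
ES_D = 0; EF_D = 3
ES_E = 6; EF_E = 6+11 = 17
ES_F = max(EF_B=12, EF_C=13) = 13; EF_F = 13+10 = 23
ES_G = 3; EF_G = 3+8 = 11
ES_H = 13; EF_H = 13+8 = 21
ES_I = max(EF_E=17, EF_F=23, EF_G=11, EF_H=21) = 23; EF_I = 23+6 = 29
Expected project duration μ = 29 days. Critical path: C → F → I.

Variance along critical path = 0.444 + 1.000 + 1.778 = 3.222; σ = √3.222 = 1.795 days.
Z = (31 − 29) / 1.795 = 1.114
P(T ≤ 31) = Φ(1.114) ≈ 0.867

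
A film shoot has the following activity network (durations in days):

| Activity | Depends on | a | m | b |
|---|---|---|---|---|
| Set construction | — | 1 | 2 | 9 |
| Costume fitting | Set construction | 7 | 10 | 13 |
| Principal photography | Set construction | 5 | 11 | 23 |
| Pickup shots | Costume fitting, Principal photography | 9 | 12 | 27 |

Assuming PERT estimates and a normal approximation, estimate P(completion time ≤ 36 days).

te_Set construction = (1 + 4·2 + 9)/6 = 18/6 = 3; σ²_Set construction = ((9−1)/6)² = 1.778
te_Costume fitting = (7 + 4·10 + 13)/6 = 60/6 = 10; σ²_Costume fitting = ((13−7)/6)² = 1.000
te_Principal photography = (5 + 4·11 + 23)/6 = 72/6 = 12; σ²_Principal photography = ((23−5)/6)² = 9.000
te_Pickup shots = (9 + 4·12 + 27)/6 = 84/6 = 14; σ²_Pickup shots = ((27−9)/6)² = 9.000

Forward pass:
ES_Set construction = 0; EF_Set construction = 3
ES_Costume fitting = 3; EF_Costume fitting = 3+10 = 13
ES_Principal photography = 3; EF_Principal photography = 3+12 = 15
ES_Pickup shots = max(EF_Costume fitting=13, EF_Principal photography=15) = 15; EF_Pickup shots = 15+14 = 29
Expected project duration μ = 29 days. Critical path: Set construction → Principal photography → Pickup shots.

Variance along critical path = 1.778 + 9.000 + 9.000 = 19.778; σ = √19.778 = 4.447 days.
Z = (36 − 29) / 4.447 = 1.574
P(T ≤ 36) = Φ(1.574) ≈ 0.942

0.942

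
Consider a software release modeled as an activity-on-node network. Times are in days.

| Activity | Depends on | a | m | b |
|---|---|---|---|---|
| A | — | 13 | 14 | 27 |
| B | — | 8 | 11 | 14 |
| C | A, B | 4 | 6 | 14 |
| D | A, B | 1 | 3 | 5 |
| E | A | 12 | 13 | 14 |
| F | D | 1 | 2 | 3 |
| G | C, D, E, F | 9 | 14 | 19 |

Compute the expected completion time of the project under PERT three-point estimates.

te_A = (13 + 4·14 + 27)/6 = 96/6 = 16
te_B = (8 + 4·11 + 14)/6 = 66/6 = 11
te_C = (4 + 4·6 + 14)/6 = 42/6 = 7
te_D = (1 + 4·3 + 5)/6 = 18/6 = 3
te_E = (12 + 4·13 + 14)/6 = 78/6 = 13
te_F = (1 + 4·2 + 3)/6 = 12/6 = 2
te_G = (9 + 4·14 + 19)/6 = 84/6 = 14

Forward pass:
ES_A = 0; EF_A = 16
ES_B = 0; EF_B = 11
ES_C = max(EF_A=16, EF_B=11) = 16; EF_C = 16+7 = 23
ES_D = max(EF_A=16, EF_B=11) = 16; EF_D = 16+3 = 19
ES_E = 16; EF_E = 16+13 = 29
ES_F = 19; EF_F = 19+2 = 21
ES_G = max(EF_C=23, EF_D=19, EF_E=29, EF_F=21) = 29; EF_G = 29+14 = 43
Expected project duration μ = 43 days. Critical path: A → E → G.

43 days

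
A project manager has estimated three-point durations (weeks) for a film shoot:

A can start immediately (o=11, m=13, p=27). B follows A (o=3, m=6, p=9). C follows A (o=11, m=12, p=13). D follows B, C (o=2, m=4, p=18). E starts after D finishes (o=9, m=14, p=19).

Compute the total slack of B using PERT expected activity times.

6 weeks

te_A = (11 + 4·13 + 27)/6 = 90/6 = 15
te_B = (3 + 4·6 + 9)/6 = 36/6 = 6
te_C = (11 + 4·12 + 13)/6 = 72/6 = 12
te_D = (2 + 4·4 + 18)/6 = 36/6 = 6
te_E = (9 + 4·14 + 19)/6 = 84/6 = 14

Forward pass:
ES_A = 0; EF_A = 15
ES_B = 15; EF_B = 15+6 = 21
ES_C = 15; EF_C = 15+12 = 27
ES_D = max(EF_B=21, EF_C=27) = 27; EF_D = 27+6 = 33
ES_E = 33; EF_E = 33+14 = 47
Expected project duration μ = 47 weeks. Critical path: A → C → D → E.

Backward pass:
LF_E = 47; LS_E = 47−14 = 33
LF_D = LS_E = 33; LS_D = 33−6 = 27
LF_C = LS_D = 27; LS_C = 27−12 = 15
LF_B = LS_D = 27; LS_B = 27−6 = 21
LF_A = min(LS_B=21, LS_C=15) = 15; LS_A = 15−15 = 0
Slack_B = LS_B − ES_B = 21 − 15 = 6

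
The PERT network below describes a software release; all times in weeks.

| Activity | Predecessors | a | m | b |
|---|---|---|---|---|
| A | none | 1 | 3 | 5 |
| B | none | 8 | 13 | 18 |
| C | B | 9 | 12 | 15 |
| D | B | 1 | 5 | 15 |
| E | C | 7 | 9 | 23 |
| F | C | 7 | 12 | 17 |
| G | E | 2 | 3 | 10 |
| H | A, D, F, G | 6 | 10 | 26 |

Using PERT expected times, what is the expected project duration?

52 weeks

te_A = (1 + 4·3 + 5)/6 = 18/6 = 3
te_B = (8 + 4·13 + 18)/6 = 78/6 = 13
te_C = (9 + 4·12 + 15)/6 = 72/6 = 12
te_D = (1 + 4·5 + 15)/6 = 36/6 = 6
te_E = (7 + 4·9 + 23)/6 = 66/6 = 11
te_F = (7 + 4·12 + 17)/6 = 72/6 = 12
te_G = (2 + 4·3 + 10)/6 = 24/6 = 4
te_H = (6 + 4·10 + 26)/6 = 72/6 = 12

Forward pass:
ES_A = 0; EF_A = 3
ES_B = 0; EF_B = 13
ES_C = 13; EF_C = 13+12 = 25
ES_D = 13; EF_D = 13+6 = 19
ES_E = 25; EF_E = 25+11 = 36
ES_F = 25; EF_F = 25+12 = 37
ES_G = 36; EF_G = 36+4 = 40
ES_H = max(EF_A=3, EF_D=19, EF_F=37, EF_G=40) = 40; EF_H = 40+12 = 52
Expected project duration μ = 52 weeks. Critical path: B → C → E → G → H.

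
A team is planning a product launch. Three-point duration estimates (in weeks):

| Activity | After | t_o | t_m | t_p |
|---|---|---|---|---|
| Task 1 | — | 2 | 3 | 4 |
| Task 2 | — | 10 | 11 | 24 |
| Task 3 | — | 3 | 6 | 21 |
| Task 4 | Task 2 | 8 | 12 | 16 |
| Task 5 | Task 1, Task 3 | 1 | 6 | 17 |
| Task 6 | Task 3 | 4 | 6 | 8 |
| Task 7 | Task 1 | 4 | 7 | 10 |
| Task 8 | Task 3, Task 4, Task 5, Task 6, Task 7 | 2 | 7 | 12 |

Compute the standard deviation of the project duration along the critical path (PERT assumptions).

te_Task 1 = (2 + 4·3 + 4)/6 = 18/6 = 3; σ²_Task 1 = ((4−2)/6)² = 0.111
te_Task 2 = (10 + 4·11 + 24)/6 = 78/6 = 13; σ²_Task 2 = ((24−10)/6)² = 5.444
te_Task 3 = (3 + 4·6 + 21)/6 = 48/6 = 8; σ²_Task 3 = ((21−3)/6)² = 9.000
te_Task 4 = (8 + 4·12 + 16)/6 = 72/6 = 12; σ²_Task 4 = ((16−8)/6)² = 1.778
te_Task 5 = (1 + 4·6 + 17)/6 = 42/6 = 7; σ²_Task 5 = ((17−1)/6)² = 7.111
te_Task 6 = (4 + 4·6 + 8)/6 = 36/6 = 6; σ²_Task 6 = ((8−4)/6)² = 0.444
te_Task 7 = (4 + 4·7 + 10)/6 = 42/6 = 7; σ²_Task 7 = ((10−4)/6)² = 1.000
te_Task 8 = (2 + 4·7 + 12)/6 = 42/6 = 7; σ²_Task 8 = ((12−2)/6)² = 2.778

Forward pass:
ES_Task 1 = 0; EF_Task 1 = 3
ES_Task 2 = 0; EF_Task 2 = 13
ES_Task 3 = 0; EF_Task 3 = 8
ES_Task 4 = 13; EF_Task 4 = 13+12 = 25
ES_Task 5 = max(EF_Task 1=3, EF_Task 3=8) = 8; EF_Task 5 = 8+7 = 15
ES_Task 6 = 8; EF_Task 6 = 8+6 = 14
ES_Task 7 = 3; EF_Task 7 = 3+7 = 10
ES_Task 8 = max(EF_Task 3=8, EF_Task 4=25, EF_Task 5=15, EF_Task 6=14, EF_Task 7=10) = 25; EF_Task 8 = 25+7 = 32
Expected project duration μ = 32 weeks. Critical path: Task 2 → Task 4 → Task 8.

Variance along critical path = 5.444 + 1.778 + 2.778 = 10.000
σ = √10.000 = 3.162 weeks

3.16 weeks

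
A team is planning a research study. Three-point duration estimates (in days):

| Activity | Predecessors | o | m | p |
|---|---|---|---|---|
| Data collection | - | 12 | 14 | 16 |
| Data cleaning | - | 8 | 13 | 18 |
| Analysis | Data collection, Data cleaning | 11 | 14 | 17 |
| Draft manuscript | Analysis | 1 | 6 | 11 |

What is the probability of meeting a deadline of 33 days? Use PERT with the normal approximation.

te_Data collection = (12 + 4·14 + 16)/6 = 84/6 = 14; σ²_Data collection = ((16−12)/6)² = 0.444
te_Data cleaning = (8 + 4·13 + 18)/6 = 78/6 = 13; σ²_Data cleaning = ((18−8)/6)² = 2.778
te_Analysis = (11 + 4·14 + 17)/6 = 84/6 = 14; σ²_Analysis = ((17−11)/6)² = 1.000
te_Draft manuscript = (1 + 4·6 + 11)/6 = 36/6 = 6; σ²_Draft manuscript = ((11−1)/6)² = 2.778

Forward pass:
ES_Data collection = 0; EF_Data collection = 14
ES_Data cleaning = 0; EF_Data cleaning = 13
ES_Analysis = max(EF_Data collection=14, EF_Data cleaning=13) = 14; EF_Analysis = 14+14 = 28
ES_Draft manuscript = 28; EF_Draft manuscript = 28+6 = 34
Expected project duration μ = 34 days. Critical path: Data collection → Analysis → Draft manuscript.

Variance along critical path = 0.444 + 1.000 + 2.778 = 4.222; σ = √4.222 = 2.055 days.
Z = (33 − 34) / 2.055 = -0.487
P(T ≤ 33) = Φ(-0.487) ≈ 0.313

0.313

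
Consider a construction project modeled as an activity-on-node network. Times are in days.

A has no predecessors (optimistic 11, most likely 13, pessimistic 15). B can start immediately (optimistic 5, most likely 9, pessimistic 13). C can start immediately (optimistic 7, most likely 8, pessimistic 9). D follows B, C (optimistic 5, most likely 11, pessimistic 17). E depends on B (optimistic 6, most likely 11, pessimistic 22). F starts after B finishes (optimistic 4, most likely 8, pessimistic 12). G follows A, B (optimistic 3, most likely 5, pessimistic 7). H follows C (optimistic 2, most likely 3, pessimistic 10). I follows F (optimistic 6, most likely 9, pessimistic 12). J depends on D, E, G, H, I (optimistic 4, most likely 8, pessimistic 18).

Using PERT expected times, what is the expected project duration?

te_A = (11 + 4·13 + 15)/6 = 78/6 = 13
te_B = (5 + 4·9 + 13)/6 = 54/6 = 9
te_C = (7 + 4·8 + 9)/6 = 48/6 = 8
te_D = (5 + 4·11 + 17)/6 = 66/6 = 11
te_E = (6 + 4·11 + 22)/6 = 72/6 = 12
te_F = (4 + 4·8 + 12)/6 = 48/6 = 8
te_G = (3 + 4·5 + 7)/6 = 30/6 = 5
te_H = (2 + 4·3 + 10)/6 = 24/6 = 4
te_I = (6 + 4·9 + 12)/6 = 54/6 = 9
te_J = (4 + 4·8 + 18)/6 = 54/6 = 9

Forward pass:
ES_A = 0; EF_A = 13
ES_B = 0; EF_B = 9
ES_C = 0; EF_C = 8
ES_D = max(EF_B=9, EF_C=8) = 9; EF_D = 9+11 = 20
ES_E = 9; EF_E = 9+12 = 21
ES_F = 9; EF_F = 9+8 = 17
ES_G = max(EF_A=13, EF_B=9) = 13; EF_G = 13+5 = 18
ES_H = 8; EF_H = 8+4 = 12
ES_I = 17; EF_I = 17+9 = 26
ES_J = max(EF_D=20, EF_E=21, EF_G=18, EF_H=12, EF_I=26) = 26; EF_J = 26+9 = 35
Expected project duration μ = 35 days. Critical path: B → F → I → J.

35 days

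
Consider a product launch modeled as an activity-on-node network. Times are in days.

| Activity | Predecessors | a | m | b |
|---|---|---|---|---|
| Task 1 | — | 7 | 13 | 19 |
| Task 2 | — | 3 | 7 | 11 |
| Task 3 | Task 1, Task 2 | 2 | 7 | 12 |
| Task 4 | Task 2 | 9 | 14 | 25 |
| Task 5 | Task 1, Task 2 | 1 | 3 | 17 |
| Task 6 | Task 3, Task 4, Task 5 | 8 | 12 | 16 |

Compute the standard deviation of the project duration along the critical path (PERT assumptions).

te_Task 1 = (7 + 4·13 + 19)/6 = 78/6 = 13; σ²_Task 1 = ((19−7)/6)² = 4.000
te_Task 2 = (3 + 4·7 + 11)/6 = 42/6 = 7; σ²_Task 2 = ((11−3)/6)² = 1.778
te_Task 3 = (2 + 4·7 + 12)/6 = 42/6 = 7; σ²_Task 3 = ((12−2)/6)² = 2.778
te_Task 4 = (9 + 4·14 + 25)/6 = 90/6 = 15; σ²_Task 4 = ((25−9)/6)² = 7.111
te_Task 5 = (1 + 4·3 + 17)/6 = 30/6 = 5; σ²_Task 5 = ((17−1)/6)² = 7.111
te_Task 6 = (8 + 4·12 + 16)/6 = 72/6 = 12; σ²_Task 6 = ((16−8)/6)² = 1.778

Forward pass:
ES_Task 1 = 0; EF_Task 1 = 13
ES_Task 2 = 0; EF_Task 2 = 7
ES_Task 3 = max(EF_Task 1=13, EF_Task 2=7) = 13; EF_Task 3 = 13+7 = 20
ES_Task 4 = 7; EF_Task 4 = 7+15 = 22
ES_Task 5 = max(EF_Task 1=13, EF_Task 2=7) = 13; EF_Task 5 = 13+5 = 18
ES_Task 6 = max(EF_Task 3=20, EF_Task 4=22, EF_Task 5=18) = 22; EF_Task 6 = 22+12 = 34
Expected project duration μ = 34 days. Critical path: Task 2 → Task 4 → Task 6.

Variance along critical path = 1.778 + 7.111 + 1.778 = 10.667
σ = √10.667 = 3.266 days

3.27 days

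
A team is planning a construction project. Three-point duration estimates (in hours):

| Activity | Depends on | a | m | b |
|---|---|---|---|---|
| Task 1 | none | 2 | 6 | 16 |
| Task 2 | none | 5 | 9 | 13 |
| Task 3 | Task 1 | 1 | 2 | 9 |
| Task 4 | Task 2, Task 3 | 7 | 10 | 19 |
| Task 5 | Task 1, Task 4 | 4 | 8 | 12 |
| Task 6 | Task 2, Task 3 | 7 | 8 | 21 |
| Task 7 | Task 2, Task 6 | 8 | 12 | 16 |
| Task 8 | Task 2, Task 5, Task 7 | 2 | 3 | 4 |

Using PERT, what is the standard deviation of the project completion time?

3.82 hours

te_Task 1 = (2 + 4·6 + 16)/6 = 42/6 = 7; σ²_Task 1 = ((16−2)/6)² = 5.444
te_Task 2 = (5 + 4·9 + 13)/6 = 54/6 = 9; σ²_Task 2 = ((13−5)/6)² = 1.778
te_Task 3 = (1 + 4·2 + 9)/6 = 18/6 = 3; σ²_Task 3 = ((9−1)/6)² = 1.778
te_Task 4 = (7 + 4·10 + 19)/6 = 66/6 = 11; σ²_Task 4 = ((19−7)/6)² = 4.000
te_Task 5 = (4 + 4·8 + 12)/6 = 48/6 = 8; σ²_Task 5 = ((12−4)/6)² = 1.778
te_Task 6 = (7 + 4·8 + 21)/6 = 60/6 = 10; σ²_Task 6 = ((21−7)/6)² = 5.444
te_Task 7 = (8 + 4·12 + 16)/6 = 72/6 = 12; σ²_Task 7 = ((16−8)/6)² = 1.778
te_Task 8 = (2 + 4·3 + 4)/6 = 18/6 = 3; σ²_Task 8 = ((4−2)/6)² = 0.111

Forward pass:
ES_Task 1 = 0; EF_Task 1 = 7
ES_Task 2 = 0; EF_Task 2 = 9
ES_Task 3 = 7; EF_Task 3 = 7+3 = 10
ES_Task 4 = max(EF_Task 2=9, EF_Task 3=10) = 10; EF_Task 4 = 10+11 = 21
ES_Task 5 = max(EF_Task 1=7, EF_Task 4=21) = 21; EF_Task 5 = 21+8 = 29
ES_Task 6 = max(EF_Task 2=9, EF_Task 3=10) = 10; EF_Task 6 = 10+10 = 20
ES_Task 7 = max(EF_Task 2=9, EF_Task 6=20) = 20; EF_Task 7 = 20+12 = 32
ES_Task 8 = max(EF_Task 2=9, EF_Task 5=29, EF_Task 7=32) = 32; EF_Task 8 = 32+3 = 35
Expected project duration μ = 35 hours. Critical path: Task 1 → Task 3 → Task 6 → Task 7 → Task 8.

Variance along critical path = 5.444 + 1.778 + 5.444 + 1.778 + 0.111 = 14.556
σ = √14.556 = 3.815 hours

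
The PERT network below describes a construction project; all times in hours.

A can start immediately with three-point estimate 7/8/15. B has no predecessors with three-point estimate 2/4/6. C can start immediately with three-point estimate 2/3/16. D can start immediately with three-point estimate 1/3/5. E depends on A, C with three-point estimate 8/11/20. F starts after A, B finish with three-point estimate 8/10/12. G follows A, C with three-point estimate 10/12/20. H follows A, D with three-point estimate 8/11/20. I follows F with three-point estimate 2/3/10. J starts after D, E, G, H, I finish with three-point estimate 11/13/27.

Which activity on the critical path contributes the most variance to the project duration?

te_A = (7 + 4·8 + 15)/6 = 54/6 = 9; σ²_A = ((15−7)/6)² = 1.778
te_B = (2 + 4·4 + 6)/6 = 24/6 = 4; σ²_B = ((6−2)/6)² = 0.444
te_C = (2 + 4·3 + 16)/6 = 30/6 = 5; σ²_C = ((16−2)/6)² = 5.444
te_D = (1 + 4·3 + 5)/6 = 18/6 = 3; σ²_D = ((5−1)/6)² = 0.444
te_E = (8 + 4·11 + 20)/6 = 72/6 = 12; σ²_E = ((20−8)/6)² = 4.000
te_F = (8 + 4·10 + 12)/6 = 60/6 = 10; σ²_F = ((12−8)/6)² = 0.444
te_G = (10 + 4·12 + 20)/6 = 78/6 = 13; σ²_G = ((20−10)/6)² = 2.778
te_H = (8 + 4·11 + 20)/6 = 72/6 = 12; σ²_H = ((20−8)/6)² = 4.000
te_I = (2 + 4·3 + 10)/6 = 24/6 = 4; σ²_I = ((10−2)/6)² = 1.778
te_J = (11 + 4·13 + 27)/6 = 90/6 = 15; σ²_J = ((27−11)/6)² = 7.111

Forward pass:
ES_A = 0; EF_A = 9
ES_B = 0; EF_B = 4
ES_C = 0; EF_C = 5
ES_D = 0; EF_D = 3
ES_E = max(EF_A=9, EF_C=5) = 9; EF_E = 9+12 = 21
ES_F = max(EF_A=9, EF_B=4) = 9; EF_F = 9+10 = 19
ES_G = max(EF_A=9, EF_C=5) = 9; EF_G = 9+13 = 22
ES_H = max(EF_A=9, EF_D=3) = 9; EF_H = 9+12 = 21
ES_I = 19; EF_I = 19+4 = 23
ES_J = max(EF_D=3, EF_E=21, EF_G=22, EF_H=21, EF_I=23) = 23; EF_J = 23+15 = 38
Expected project duration μ = 38 hours. Critical path: A → F → I → J.

Variances on critical path: σ²_A=1.778, σ²_F=0.444, σ²_I=1.778, σ²_J=7.111.
Largest is σ²_J = 7.111.

J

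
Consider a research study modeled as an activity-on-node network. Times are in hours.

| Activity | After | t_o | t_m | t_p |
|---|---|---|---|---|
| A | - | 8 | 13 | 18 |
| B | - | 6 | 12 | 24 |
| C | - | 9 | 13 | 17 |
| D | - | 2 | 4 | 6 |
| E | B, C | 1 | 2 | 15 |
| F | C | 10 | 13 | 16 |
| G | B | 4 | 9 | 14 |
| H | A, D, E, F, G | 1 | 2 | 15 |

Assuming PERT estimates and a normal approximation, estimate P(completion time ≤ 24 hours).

te_A = (8 + 4·13 + 18)/6 = 78/6 = 13; σ²_A = ((18−8)/6)² = 2.778
te_B = (6 + 4·12 + 24)/6 = 78/6 = 13; σ²_B = ((24−6)/6)² = 9.000
te_C = (9 + 4·13 + 17)/6 = 78/6 = 13; σ²_C = ((17−9)/6)² = 1.778
te_D = (2 + 4·4 + 6)/6 = 24/6 = 4; σ²_D = ((6−2)/6)² = 0.444
te_E = (1 + 4·2 + 15)/6 = 24/6 = 4; σ²_E = ((15−1)/6)² = 5.444
te_F = (10 + 4·13 + 16)/6 = 78/6 = 13; σ²_F = ((16−10)/6)² = 1.000
te_G = (4 + 4·9 + 14)/6 = 54/6 = 9; σ²_G = ((14−4)/6)² = 2.778
te_H = (1 + 4·2 + 15)/6 = 24/6 = 4; σ²_H = ((15−1)/6)² = 5.444

Forward pass:
ES_A = 0; EF_A = 13
ES_B = 0; EF_B = 13
ES_C = 0; EF_C = 13
ES_D = 0; EF_D = 4
ES_E = max(EF_B=13, EF_C=13) = 13; EF_E = 13+4 = 17
ES_F = 13; EF_F = 13+13 = 26
ES_G = 13; EF_G = 13+9 = 22
ES_H = max(EF_A=13, EF_D=4, EF_E=17, EF_F=26, EF_G=22) = 26; EF_H = 26+4 = 30
Expected project duration μ = 30 hours. Critical path: C → F → H.

Variance along critical path = 1.778 + 1.000 + 5.444 = 8.222; σ = √8.222 = 2.867 hours.
Z = (24 − 30) / 2.867 = -2.092
P(T ≤ 24) = Φ(-2.092) ≈ 0.018

0.018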